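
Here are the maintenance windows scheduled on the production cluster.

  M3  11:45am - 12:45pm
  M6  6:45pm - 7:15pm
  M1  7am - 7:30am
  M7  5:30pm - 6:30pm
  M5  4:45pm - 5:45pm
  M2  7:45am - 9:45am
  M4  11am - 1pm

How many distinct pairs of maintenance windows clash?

2

Sorted by start: M1, M2, M4, M3, M5, M7, M6.
M2 starts after M1 ends, so M1 has no further overlaps.
M4 starts after M2 ends, so M2 has no further overlaps.
M3 starts before M4 ends → M4 and M3 overlap.
M5 starts after M4 ends, so M4 has no further overlaps.
M5 starts after M3 ends, so M3 has no further overlaps.
M7 starts before M5 ends → M5 and M7 overlap.
M6 starts after M5 ends.
M6 starts after M7 ends.
Overlapping pairs: M3 & M4, M5 & M7 — 2 in total.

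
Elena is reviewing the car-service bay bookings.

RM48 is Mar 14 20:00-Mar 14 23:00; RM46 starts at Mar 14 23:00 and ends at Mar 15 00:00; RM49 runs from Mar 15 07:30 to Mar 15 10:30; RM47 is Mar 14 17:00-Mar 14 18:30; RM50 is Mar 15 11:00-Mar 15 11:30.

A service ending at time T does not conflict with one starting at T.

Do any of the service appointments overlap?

Sorted by start: RM47, RM48, RM46, RM49, RM50.
RM48 starts after RM47 ends, so nothing later overlaps RM47 either.
RM46 starts exactly when RM48 ends (back-to-back, no overlap), so nothing later overlaps RM48 either.
RM49 starts after RM46 ends, so nothing later overlaps RM46 either.
RM50 starts after RM49 ends.
Every pair is clear; the schedule has no overlaps.

No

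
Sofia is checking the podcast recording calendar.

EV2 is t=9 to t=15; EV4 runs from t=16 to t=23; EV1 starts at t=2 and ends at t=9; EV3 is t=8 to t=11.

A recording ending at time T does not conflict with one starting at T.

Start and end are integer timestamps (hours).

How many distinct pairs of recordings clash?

Sorted by start: EV1, EV3, EV2, EV4.
EV3 starts before EV1 ends → EV1 and EV3 overlap.
EV2 starts exactly when EV1 ends (back-to-back, no overlap); EV1 is clear from here.
EV2 starts before EV3 ends → EV3 and EV2 overlap.
EV4 starts after EV3 ends.
EV4 starts after EV2 ends.
Overlapping pairs: EV1 & EV3, EV2 & EV3 — 2 in total.

2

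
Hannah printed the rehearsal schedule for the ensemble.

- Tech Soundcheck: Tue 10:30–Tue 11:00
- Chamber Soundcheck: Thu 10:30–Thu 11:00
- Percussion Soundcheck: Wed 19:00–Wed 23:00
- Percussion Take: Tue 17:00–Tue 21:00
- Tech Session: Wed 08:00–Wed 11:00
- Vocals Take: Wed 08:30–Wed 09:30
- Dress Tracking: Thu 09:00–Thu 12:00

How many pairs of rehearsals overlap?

Sorted by start: Tech Soundcheck, Percussion Take, Tech Session, Vocals Take, Percussion Soundcheck, Dress Tracking, Chamber Soundcheck.
Percussion Take starts after Tech Soundcheck ends; Tech Soundcheck is clear from here.
Tech Session starts after Percussion Take ends; Percussion Take is clear from here.
Vocals Take starts before Tech Session ends → Tech Session and Vocals Take overlap.
Percussion Soundcheck starts after Tech Session ends; Tech Session is clear from here.
Percussion Soundcheck starts after Vocals Take ends; Vocals Take is clear from here.
Dress Tracking starts after Percussion Soundcheck ends; Percussion Soundcheck is clear from here.
Chamber Soundcheck starts before Dress Tracking ends → Dress Tracking and Chamber Soundcheck overlap.
Overlapping pairs: Chamber Soundcheck & Dress Tracking, Tech Session & Vocals Take — 2 in total.

2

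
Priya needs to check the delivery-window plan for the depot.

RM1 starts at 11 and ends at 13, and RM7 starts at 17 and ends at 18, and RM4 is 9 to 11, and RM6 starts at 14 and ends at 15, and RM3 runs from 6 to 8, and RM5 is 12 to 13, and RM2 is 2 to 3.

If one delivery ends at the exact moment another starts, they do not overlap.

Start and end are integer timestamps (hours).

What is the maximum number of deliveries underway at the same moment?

2

Sweep the timeline, counting +1 at each start and −1 at each end (ends before starts at a tie):
2 start RM2 → 1
3 end RM2 → 0
6 start RM3 → 1
8 end RM3 → 0
9 start RM4 → 1
11 end RM4 → 0
11 start RM1 → 1
12 start RM5 → 2
13 end RM1 → 1
13 end RM5 → 0
14 start RM6 → 1
15 end RM6 → 0
17 start RM7 → 1
18 end RM7 → 0
Peak is 2, at 12 (RM1, RM5).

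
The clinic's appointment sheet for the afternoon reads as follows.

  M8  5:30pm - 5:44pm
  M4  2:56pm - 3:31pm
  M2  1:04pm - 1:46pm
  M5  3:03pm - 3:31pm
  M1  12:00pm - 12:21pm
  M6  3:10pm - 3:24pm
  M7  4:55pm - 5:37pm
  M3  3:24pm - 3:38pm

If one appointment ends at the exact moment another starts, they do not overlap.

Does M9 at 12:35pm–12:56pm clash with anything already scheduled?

No — it doesn't clash with anything

M1: ends 12:21pm at or before M9 starts 12:35pm → clear.
M2: starts 1:04pm at or after M9 ends 12:56pm → clear.
M4: starts 2:56pm at or after M9 ends 12:56pm → clear.
M5: starts 3:03pm at or after M9 ends 12:56pm → clear.
M6: starts 3:10pm at or after M9 ends 12:56pm → clear.
M3: starts 3:24pm at or after M9 ends 12:56pm → clear.
M7: starts 4:55pm at or after M9 ends 12:56pm → clear.
M8: starts 5:30pm at or after M9 ends 12:56pm → clear.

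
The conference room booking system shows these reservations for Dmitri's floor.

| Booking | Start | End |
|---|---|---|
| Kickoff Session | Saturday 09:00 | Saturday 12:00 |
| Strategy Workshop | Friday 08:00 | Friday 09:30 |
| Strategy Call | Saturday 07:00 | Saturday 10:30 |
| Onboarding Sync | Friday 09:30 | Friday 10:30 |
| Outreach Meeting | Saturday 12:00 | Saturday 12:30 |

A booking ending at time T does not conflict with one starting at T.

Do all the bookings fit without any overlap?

No

Sorted by start: Strategy Workshop, Onboarding Sync, Strategy Call, Kickoff Session, Outreach Meeting.
Onboarding Sync starts exactly when Strategy Workshop ends (back-to-back, no overlap) — done with Strategy Workshop.
Strategy Call starts after Onboarding Sync ends — done with Onboarding Sync.
Kickoff Session starts before Strategy Call ends → Strategy Call and Kickoff Session overlap.
That's a conflict, so the schedule is not conflict-free.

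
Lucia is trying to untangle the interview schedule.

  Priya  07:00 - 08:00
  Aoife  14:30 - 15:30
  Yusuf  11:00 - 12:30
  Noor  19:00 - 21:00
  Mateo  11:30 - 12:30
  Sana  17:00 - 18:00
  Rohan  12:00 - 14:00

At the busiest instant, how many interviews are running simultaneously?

3

Sweep the timeline, counting +1 at each start and −1 at each end (ends before starts at a tie):
07:00 start Priya → 1
08:00 end Priya → 0
11:00 start Yusuf → 1
11:30 start Mateo → 2
12:00 start Rohan → 3
12:30 end Mateo → 2
12:30 end Yusuf → 1
14:00 end Rohan → 0
14:30 start Aoife → 1
15:30 end Aoife → 0
17:00 start Sana → 1
18:00 end Sana → 0
19:00 start Noor → 1
21:00 end Noor → 0
Peak is 3, at 12:00 (Mateo, Rohan, Yusuf).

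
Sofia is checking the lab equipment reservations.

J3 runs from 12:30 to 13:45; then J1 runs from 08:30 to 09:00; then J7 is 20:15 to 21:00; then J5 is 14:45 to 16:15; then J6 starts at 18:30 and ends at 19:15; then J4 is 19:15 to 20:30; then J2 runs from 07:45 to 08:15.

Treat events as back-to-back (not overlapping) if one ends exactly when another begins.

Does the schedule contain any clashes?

Sorted by start: J2, J1, J3, J5, J6, J4, J7.
J1 starts after J2 ends — done with J2.
J3 starts after J1 ends — done with J1.
J5 starts after J3 ends — done with J3.
J6 starts after J5 ends — done with J5.
J4 starts exactly when J6 ends (back-to-back, no overlap) — done with J6.
J7 starts before J4 ends → J4 and J7 overlap.
That's a conflict, so the schedule is not conflict-free.

Yes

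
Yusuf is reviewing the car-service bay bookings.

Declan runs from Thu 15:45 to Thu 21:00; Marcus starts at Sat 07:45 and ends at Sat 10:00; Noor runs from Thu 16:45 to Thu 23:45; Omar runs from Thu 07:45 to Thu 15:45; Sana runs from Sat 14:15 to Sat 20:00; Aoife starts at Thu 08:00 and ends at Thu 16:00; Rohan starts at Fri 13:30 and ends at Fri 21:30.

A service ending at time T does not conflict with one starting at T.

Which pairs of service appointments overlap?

Aoife & Declan, Aoife & Omar, Declan & Noor

Check each pair: they overlap iff neither finishes before the other starts.
Sorted by start: Omar, Aoife, Declan, Noor, Rohan, Marcus, Sana.
Aoife starts before Omar ends → Omar and Aoife overlap.
Declan starts exactly when Omar ends (back-to-back, no overlap), so Omar has no further overlaps.
Declan starts before Aoife ends → Aoife and Declan overlap.
Noor starts after Aoife ends, so Aoife has no further overlaps.
Noor starts before Declan ends → Declan and Noor overlap.
Rohan starts after Declan ends, so Declan has no further overlaps.
Rohan starts after Noor ends, so Noor has no further overlaps.
Marcus starts after Rohan ends, so Rohan has no further overlaps.
Sana starts after Marcus ends.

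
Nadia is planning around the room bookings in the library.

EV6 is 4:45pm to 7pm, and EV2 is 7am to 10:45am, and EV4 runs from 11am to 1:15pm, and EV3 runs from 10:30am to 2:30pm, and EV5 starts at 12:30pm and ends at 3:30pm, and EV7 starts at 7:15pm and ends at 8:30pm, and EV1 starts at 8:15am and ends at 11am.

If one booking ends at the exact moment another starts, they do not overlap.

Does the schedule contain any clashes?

Yes

Check each pair: they overlap iff neither finishes before the other starts.
Sorted by start: EV2, EV1, EV3, EV4, EV5, EV6, EV7.
EV1 starts before EV2 ends → EV2 and EV1 overlap.
That's a conflict, so the schedule is not conflict-free.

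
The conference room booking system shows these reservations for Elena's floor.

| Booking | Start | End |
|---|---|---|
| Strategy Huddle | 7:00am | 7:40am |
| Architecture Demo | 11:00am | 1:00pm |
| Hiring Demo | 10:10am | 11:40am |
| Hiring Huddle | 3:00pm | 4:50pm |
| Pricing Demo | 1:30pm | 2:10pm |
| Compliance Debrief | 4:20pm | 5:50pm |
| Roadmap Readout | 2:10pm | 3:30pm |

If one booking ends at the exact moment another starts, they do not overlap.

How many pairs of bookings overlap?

Sorted by start: Strategy Huddle, Hiring Demo, Architecture Demo, Pricing Demo, Roadmap Readout, Hiring Huddle, Compliance Debrief.
Hiring Demo starts after Strategy Huddle ends, so Strategy Huddle has no further overlaps.
Architecture Demo starts before Hiring Demo ends → Hiring Demo and Architecture Demo overlap.
Pricing Demo starts after Hiring Demo ends, so Hiring Demo has no further overlaps.
Pricing Demo starts after Architecture Demo ends, so Architecture Demo has no further overlaps.
Roadmap Readout starts exactly when Pricing Demo ends (back-to-back, no overlap), so Pricing Demo has no further overlaps.
Hiring Huddle starts before Roadmap Readout ends → Roadmap Readout and Hiring Huddle overlap.
Compliance Debrief starts after Roadmap Readout ends.
Compliance Debrief starts before Hiring Huddle ends → Hiring Huddle and Compliance Debrief overlap.
Overlapping pairs: Architecture Demo & Hiring Demo, Compliance Debrief & Hiring Huddle, Hiring Huddle & Roadmap Readout — 3 in total.

3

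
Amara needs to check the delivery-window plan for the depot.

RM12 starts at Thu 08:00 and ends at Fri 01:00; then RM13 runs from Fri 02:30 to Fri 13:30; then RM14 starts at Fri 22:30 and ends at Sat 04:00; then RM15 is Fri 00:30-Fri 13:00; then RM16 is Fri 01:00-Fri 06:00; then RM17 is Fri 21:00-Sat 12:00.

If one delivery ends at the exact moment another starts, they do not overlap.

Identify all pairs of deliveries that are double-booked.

Sorted by start: RM12, RM15, RM16, RM13, RM17, RM14.
RM15 starts before RM12 ends → RM12 and RM15 overlap.
RM16 starts exactly when RM12 ends (back-to-back, no overlap), so nothing later overlaps RM12 either.
RM16 starts before RM15 ends → RM15 and RM16 overlap.
RM13 starts before RM15 ends → RM15 and RM13 overlap.
RM17 starts after RM15 ends, so nothing later overlaps RM15 either.
RM13 starts before RM16 ends → RM16 and RM13 overlap.
RM17 starts after RM16 ends, so nothing later overlaps RM16 either.
RM17 starts after RM13 ends, so nothing later overlaps RM13 either.
RM14 starts before RM17 ends → RM17 and RM14 overlap.

RM12 & RM15, RM13 & RM15, RM13 & RM16, RM14 & RM17, RM15 & RM16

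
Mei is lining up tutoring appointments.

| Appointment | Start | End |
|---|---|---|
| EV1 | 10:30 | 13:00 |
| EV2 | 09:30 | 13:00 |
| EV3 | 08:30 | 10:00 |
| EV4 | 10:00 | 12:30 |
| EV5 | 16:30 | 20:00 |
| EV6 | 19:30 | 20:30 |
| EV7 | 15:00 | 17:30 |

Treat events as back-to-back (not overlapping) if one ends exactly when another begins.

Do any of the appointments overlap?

Check each pair: they overlap iff neither finishes before the other starts.
Sorted by start: EV3, EV2, EV4, EV1, EV7, EV5, EV6.
EV2 starts before EV3 ends → EV3 and EV2 overlap.
That's a conflict, so the schedule is not conflict-free.

Yes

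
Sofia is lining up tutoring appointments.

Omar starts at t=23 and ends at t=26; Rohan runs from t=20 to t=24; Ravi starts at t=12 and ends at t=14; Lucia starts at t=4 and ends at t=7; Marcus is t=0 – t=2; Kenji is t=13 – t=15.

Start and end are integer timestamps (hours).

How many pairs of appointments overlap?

Sorted by start: Marcus, Lucia, Ravi, Kenji, Rohan, Omar.
Lucia starts after Marcus ends, so Marcus has no further overlaps.
Ravi starts after Lucia ends, so Lucia has no further overlaps.
Kenji starts before Ravi ends → Ravi and Kenji overlap.
Rohan starts after Ravi ends, so Ravi has no further overlaps.
Rohan starts after Kenji ends, so Kenji has no further overlaps.
Omar starts before Rohan ends → Rohan and Omar overlap.
Overlapping pairs: Kenji & Ravi, Omar & Rohan — 2 in total.

2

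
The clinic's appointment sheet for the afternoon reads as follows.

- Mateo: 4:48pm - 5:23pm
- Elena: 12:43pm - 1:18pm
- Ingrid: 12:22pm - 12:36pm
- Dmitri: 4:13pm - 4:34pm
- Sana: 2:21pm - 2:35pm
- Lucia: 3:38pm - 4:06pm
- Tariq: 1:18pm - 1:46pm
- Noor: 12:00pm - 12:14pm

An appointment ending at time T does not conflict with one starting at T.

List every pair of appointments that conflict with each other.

Check each pair: they overlap iff neither finishes before the other starts.
Sorted by start: Noor, Ingrid, Elena, Tariq, Sana, Lucia, Dmitri, Mateo.
Ingrid starts after Noor ends; Noor is clear from here.
Elena starts after Ingrid ends; Ingrid is clear from here.
Tariq starts exactly when Elena ends (back-to-back, no overlap); Elena is clear from here.
Sana starts after Tariq ends; Tariq is clear from here.
Lucia starts after Sana ends; Sana is clear from here.
Dmitri starts after Lucia ends; Lucia is clear from here.
Mateo starts after Dmitri ends.

no overlapping pairs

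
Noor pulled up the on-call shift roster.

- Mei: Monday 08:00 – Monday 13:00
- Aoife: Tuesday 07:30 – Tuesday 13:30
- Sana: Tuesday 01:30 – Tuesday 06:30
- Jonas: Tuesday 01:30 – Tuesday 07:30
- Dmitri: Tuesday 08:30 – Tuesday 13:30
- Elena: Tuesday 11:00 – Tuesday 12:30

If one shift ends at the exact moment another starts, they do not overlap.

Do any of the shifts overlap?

Sorted by start: Mei, Sana, Jonas, Aoife, Dmitri, Elena.
Sana starts after Mei ends, so Mei has no further overlaps.
Jonas starts before Sana ends → Sana and Jonas overlap.
That's a conflict, so the schedule is not conflict-free.

Yes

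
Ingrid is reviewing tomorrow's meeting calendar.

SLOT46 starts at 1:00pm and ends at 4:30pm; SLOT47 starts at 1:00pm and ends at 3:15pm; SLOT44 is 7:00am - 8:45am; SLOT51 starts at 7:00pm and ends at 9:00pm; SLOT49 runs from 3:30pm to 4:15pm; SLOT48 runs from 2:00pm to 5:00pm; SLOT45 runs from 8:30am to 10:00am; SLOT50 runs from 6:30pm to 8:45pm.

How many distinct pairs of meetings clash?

7

Two intervals overlap when each starts before the other ends.
Sorted by start: SLOT44, SLOT45, SLOT46, SLOT47, SLOT48, SLOT49, SLOT50, SLOT51.
SLOT45 starts before SLOT44 ends → SLOT44 and SLOT45 overlap.
SLOT46 starts after SLOT44 ends — done with SLOT44.
SLOT46 starts after SLOT45 ends — done with SLOT45.
SLOT47 starts before SLOT46 ends → SLOT46 and SLOT47 overlap.
SLOT48 starts before SLOT46 ends → SLOT46 and SLOT48 overlap.
SLOT49 starts before SLOT46 ends → SLOT46 and SLOT49 overlap.
SLOT50 starts after SLOT46 ends — done with SLOT46.
SLOT48 starts before SLOT47 ends → SLOT47 and SLOT48 overlap.
SLOT49 starts after SLOT47 ends — done with SLOT47.
SLOT49 starts before SLOT48 ends → SLOT48 and SLOT49 overlap.
SLOT50 starts after SLOT48 ends — done with SLOT48.
SLOT50 starts after SLOT49 ends — done with SLOT49.
SLOT51 starts before SLOT50 ends → SLOT50 and SLOT51 overlap.
Overlapping pairs: SLOT44 & SLOT45, SLOT46 & SLOT47, SLOT46 & SLOT48, SLOT46 & SLOT49, SLOT47 & SLOT48, SLOT48 & SLOT49, SLOT50 & SLOT51 — 7 in total.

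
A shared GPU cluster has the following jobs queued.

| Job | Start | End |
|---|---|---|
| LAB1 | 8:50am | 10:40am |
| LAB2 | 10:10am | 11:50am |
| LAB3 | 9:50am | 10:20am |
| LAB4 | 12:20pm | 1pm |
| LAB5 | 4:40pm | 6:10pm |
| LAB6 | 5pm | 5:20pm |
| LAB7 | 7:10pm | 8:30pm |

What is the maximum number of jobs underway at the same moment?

Walk through starts and ends in time order (an end at T is processed before a start at T):
8:50am start LAB1 → 1
9:50am start LAB3 → 2
10:10am start LAB2 → 3
10:20am end LAB3 → 2
10:40am end LAB1 → 1
11:50am end LAB2 → 0
12:20pm start LAB4 → 1
1pm end LAB4 → 0
4:40pm start LAB5 → 1
5pm start LAB6 → 2
5:20pm end LAB6 → 1
6:10pm end LAB5 → 0
7:10pm start LAB7 → 1
8:30pm end LAB7 → 0
Peak is 3, at 10:10am (LAB1, LAB2, LAB3).

3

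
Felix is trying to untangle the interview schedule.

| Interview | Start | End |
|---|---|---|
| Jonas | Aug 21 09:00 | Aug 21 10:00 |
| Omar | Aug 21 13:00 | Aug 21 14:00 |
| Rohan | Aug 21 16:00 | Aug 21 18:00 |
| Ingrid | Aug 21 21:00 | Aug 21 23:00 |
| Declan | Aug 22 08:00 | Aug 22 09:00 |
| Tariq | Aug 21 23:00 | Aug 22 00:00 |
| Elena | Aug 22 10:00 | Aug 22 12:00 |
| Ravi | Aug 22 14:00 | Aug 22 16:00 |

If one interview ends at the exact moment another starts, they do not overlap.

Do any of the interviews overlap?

No

Sorted by start: Jonas, Omar, Rohan, Ingrid, Tariq, Declan, Elena, Ravi.
Omar starts after Jonas ends — done with Jonas.
Rohan starts after Omar ends — done with Omar.
Ingrid starts after Rohan ends — done with Rohan.
Tariq starts exactly when Ingrid ends (back-to-back, no overlap) — done with Ingrid.
Declan starts after Tariq ends — done with Tariq.
Elena starts after Declan ends — done with Declan.
Ravi starts after Elena ends.
Every pair is clear; the schedule has no overlaps.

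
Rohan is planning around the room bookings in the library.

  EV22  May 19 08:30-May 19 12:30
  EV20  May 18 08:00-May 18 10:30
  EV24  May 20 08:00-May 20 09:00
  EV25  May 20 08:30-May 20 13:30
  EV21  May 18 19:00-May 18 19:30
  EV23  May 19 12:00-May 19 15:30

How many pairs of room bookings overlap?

Check each pair: they overlap iff neither finishes before the other starts.
Sorted by start: EV20, EV21, EV22, EV23, EV24, EV25.
EV21 starts after EV20 ends, so EV20 has no further overlaps.
EV22 starts after EV21 ends, so EV21 has no further overlaps.
EV23 starts before EV22 ends → EV22 and EV23 overlap.
EV24 starts after EV22 ends, so EV22 has no further overlaps.
EV24 starts after EV23 ends, so EV23 has no further overlaps.
EV25 starts before EV24 ends → EV24 and EV25 overlap.
Overlapping pairs: EV22 & EV23, EV24 & EV25 — 2 in total.

2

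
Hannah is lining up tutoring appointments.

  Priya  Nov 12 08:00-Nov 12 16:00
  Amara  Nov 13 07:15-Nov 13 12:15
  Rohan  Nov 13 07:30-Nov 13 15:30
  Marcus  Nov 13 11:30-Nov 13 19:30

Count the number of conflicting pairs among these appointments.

3

Sorted by start: Priya, Amara, Rohan, Marcus.
Amara starts after Priya ends; Priya is clear from here.
Rohan starts before Amara ends → Amara and Rohan overlap.
Marcus starts before Amara ends → Amara and Marcus overlap.
Marcus starts before Rohan ends → Rohan and Marcus overlap.
Overlapping pairs: Amara & Marcus, Amara & Rohan, Marcus & Rohan — 3 in total.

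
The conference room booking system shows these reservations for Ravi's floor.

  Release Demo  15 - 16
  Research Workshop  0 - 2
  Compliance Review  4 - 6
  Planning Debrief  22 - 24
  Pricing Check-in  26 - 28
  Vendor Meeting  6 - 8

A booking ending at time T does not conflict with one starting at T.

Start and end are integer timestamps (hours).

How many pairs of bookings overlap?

0

Sorted by start: Research Workshop, Compliance Review, Vendor Meeting, Release Demo, Planning Debrief, Pricing Check-in.
Compliance Review starts after Research Workshop ends, so nothing later overlaps Research Workshop either.
Vendor Meeting starts exactly when Compliance Review ends (back-to-back, no overlap), so nothing later overlaps Compliance Review either.
Release Demo starts after Vendor Meeting ends, so nothing later overlaps Vendor Meeting either.
Planning Debrief starts after Release Demo ends, so nothing later overlaps Release Demo either.
Pricing Check-in starts after Planning Debrief ends.
No pair overlaps.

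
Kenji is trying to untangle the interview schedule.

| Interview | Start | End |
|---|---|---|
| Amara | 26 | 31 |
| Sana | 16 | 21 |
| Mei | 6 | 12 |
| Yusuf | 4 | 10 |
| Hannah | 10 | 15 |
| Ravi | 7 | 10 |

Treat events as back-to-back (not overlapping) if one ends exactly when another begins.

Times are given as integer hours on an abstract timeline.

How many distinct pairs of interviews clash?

4

Two intervals overlap when each starts before the other ends.
Sorted by start: Yusuf, Mei, Ravi, Hannah, Sana, Amara.
Mei starts before Yusuf ends → Yusuf and Mei overlap.
Ravi starts before Yusuf ends → Yusuf and Ravi overlap.
Hannah starts exactly when Yusuf ends (back-to-back, no overlap) — done with Yusuf.
Ravi starts before Mei ends → Mei and Ravi overlap.
Hannah starts before Mei ends → Mei and Hannah overlap.
Sana starts after Mei ends — done with Mei.
Hannah starts exactly when Ravi ends (back-to-back, no overlap) — done with Ravi.
Sana starts after Hannah ends — done with Hannah.
Amara starts after Sana ends.
Overlapping pairs: Hannah & Mei, Mei & Ravi, Mei & Yusuf, Ravi & Yusuf — 4 in total.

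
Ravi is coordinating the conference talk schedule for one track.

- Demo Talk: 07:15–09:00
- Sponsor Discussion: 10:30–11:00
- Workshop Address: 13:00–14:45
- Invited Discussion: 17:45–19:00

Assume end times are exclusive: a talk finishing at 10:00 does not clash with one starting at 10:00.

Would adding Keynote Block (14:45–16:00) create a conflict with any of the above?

Demo Talk: ends 09:00 at or before Keynote Block starts 14:45 → clear.
Sponsor Discussion: ends 11:00 at or before Keynote Block starts 14:45 → clear.
Workshop Address: ends 14:45 at or before Keynote Block starts 14:45 → clear.
Invited Discussion: starts 17:45 at or after Keynote Block ends 16:00 → clear.

No — it doesn't clash with anything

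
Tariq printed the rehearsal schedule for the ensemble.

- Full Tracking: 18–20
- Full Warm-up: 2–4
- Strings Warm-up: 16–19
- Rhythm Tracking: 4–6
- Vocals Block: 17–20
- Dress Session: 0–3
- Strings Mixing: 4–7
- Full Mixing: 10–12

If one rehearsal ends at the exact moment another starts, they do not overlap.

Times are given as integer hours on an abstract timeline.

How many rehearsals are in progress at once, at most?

Sort all start/end points and keep a running count:
0 start Dress Session → 1
2 start Full Warm-up → 2
3 end Dress Session → 1
4 end Full Warm-up → 0
4 start Rhythm Tracking → 1
4 start Strings Mixing → 2
6 end Rhythm Tracking → 1
7 end Strings Mixing → 0
10 start Full Mixing → 1
12 end Full Mixing → 0
16 start Strings Warm-up → 1
17 start Vocals Block → 2
18 start Full Tracking → 3
19 end Strings Warm-up → 2
20 end Full Tracking → 1
20 end Vocals Block → 0
Peak is 3, at 18 (Full Tracking, Strings Warm-up, Vocals Block).

3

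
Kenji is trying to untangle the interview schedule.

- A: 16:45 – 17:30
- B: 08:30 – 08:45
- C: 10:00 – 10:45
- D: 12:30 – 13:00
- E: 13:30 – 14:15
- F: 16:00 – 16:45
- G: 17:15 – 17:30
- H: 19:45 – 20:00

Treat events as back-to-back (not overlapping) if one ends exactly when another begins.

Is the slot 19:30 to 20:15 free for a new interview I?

No — it overlaps H

B: ends 08:45 at or before I starts 19:30 → clear.
C: ends 10:45 at or before I starts 19:30 → clear.
D: ends 13:00 at or before I starts 19:30 → clear.
E: ends 14:15 at or before I starts 19:30 → clear.
F: ends 16:45 at or before I starts 19:30 → clear.
A: ends 17:30 at or before I starts 19:30 → clear.
G: ends 17:30 at or before I starts 19:30 → clear.
H: starts 19:45 before I ends 20:15, and ends 20:00 after I starts 19:30 → overlap.
I overlaps H.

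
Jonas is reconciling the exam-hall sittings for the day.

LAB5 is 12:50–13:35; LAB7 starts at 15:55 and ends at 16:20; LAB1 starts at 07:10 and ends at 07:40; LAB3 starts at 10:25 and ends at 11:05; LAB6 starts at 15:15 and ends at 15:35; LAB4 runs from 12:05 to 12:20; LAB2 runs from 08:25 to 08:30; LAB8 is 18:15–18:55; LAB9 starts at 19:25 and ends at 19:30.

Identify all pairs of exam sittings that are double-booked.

none

Sorted by start: LAB1, LAB2, LAB3, LAB4, LAB5, LAB6, LAB7, LAB8, LAB9.
LAB2 starts after LAB1 ends; LAB1 is clear from here.
LAB3 starts after LAB2 ends; LAB2 is clear from here.
LAB4 starts after LAB3 ends; LAB3 is clear from here.
LAB5 starts after LAB4 ends; LAB4 is clear from here.
LAB6 starts after LAB5 ends; LAB5 is clear from here.
LAB7 starts after LAB6 ends; LAB6 is clear from here.
LAB8 starts after LAB7 ends; LAB7 is clear from here.
LAB9 starts after LAB8 ends.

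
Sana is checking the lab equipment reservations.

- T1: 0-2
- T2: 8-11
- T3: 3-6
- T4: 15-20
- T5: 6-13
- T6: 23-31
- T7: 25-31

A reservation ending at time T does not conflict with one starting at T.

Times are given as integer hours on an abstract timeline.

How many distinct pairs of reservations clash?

2

Sorted by start: T1, T3, T5, T2, T4, T6, T7.
T3 starts after T1 ends, so T1 has no further overlaps.
T5 starts exactly when T3 ends (back-to-back, no overlap), so T3 has no further overlaps.
T2 starts before T5 ends → T5 and T2 overlap.
T4 starts after T5 ends, so T5 has no further overlaps.
T4 starts after T2 ends, so T2 has no further overlaps.
T6 starts after T4 ends, so T4 has no further overlaps.
T7 starts before T6 ends → T6 and T7 overlap.
Overlapping pairs: T2 & T5, T6 & T7 — 2 in total.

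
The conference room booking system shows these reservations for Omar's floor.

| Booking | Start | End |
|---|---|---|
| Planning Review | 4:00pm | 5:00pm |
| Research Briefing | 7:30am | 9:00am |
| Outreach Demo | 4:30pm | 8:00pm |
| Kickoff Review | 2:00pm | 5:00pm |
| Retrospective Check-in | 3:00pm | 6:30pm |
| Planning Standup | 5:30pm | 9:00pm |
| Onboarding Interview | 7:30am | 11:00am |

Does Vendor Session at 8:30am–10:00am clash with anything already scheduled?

Yes — it overlaps Onboarding Interview, Research Briefing

Research Briefing: starts 7:30am before Vendor Session ends 10:00am, and ends 9:00am after Vendor Session starts 8:30am → overlap.
Onboarding Interview: starts 7:30am before Vendor Session ends 10:00am, and ends 11:00am after Vendor Session starts 8:30am → overlap.
Kickoff Review: starts 2:00pm at or after Vendor Session ends 10:00am → clear.
Retrospective Check-in: starts 3:00pm at or after Vendor Session ends 10:00am → clear.
Planning Review: starts 4:00pm at or after Vendor Session ends 10:00am → clear.
Outreach Demo: starts 4:30pm at or after Vendor Session ends 10:00am → clear.
Planning Standup: starts 5:30pm at or after Vendor Session ends 10:00am → clear.
Vendor Session overlaps Research Briefing, Onboarding Interview.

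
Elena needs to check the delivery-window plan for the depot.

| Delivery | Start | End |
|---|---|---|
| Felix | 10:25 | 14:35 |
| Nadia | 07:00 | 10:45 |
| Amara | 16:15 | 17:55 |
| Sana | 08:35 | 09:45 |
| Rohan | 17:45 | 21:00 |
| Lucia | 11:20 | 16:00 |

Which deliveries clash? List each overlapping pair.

Amara & Rohan, Felix & Lucia, Felix & Nadia, Nadia & Sana

Two intervals overlap when each starts before the other ends.
Sorted by start: Nadia, Sana, Felix, Lucia, Amara, Rohan.
Sana starts before Nadia ends → Nadia and Sana overlap.
Felix starts before Nadia ends → Nadia and Felix overlap.
Lucia starts after Nadia ends, so nothing later overlaps Nadia either.
Felix starts after Sana ends, so nothing later overlaps Sana either.
Lucia starts before Felix ends → Felix and Lucia overlap.
Amara starts after Felix ends, so nothing later overlaps Felix either.
Amara starts after Lucia ends, so nothing later overlaps Lucia either.
Rohan starts before Amara ends → Amara and Rohan overlap.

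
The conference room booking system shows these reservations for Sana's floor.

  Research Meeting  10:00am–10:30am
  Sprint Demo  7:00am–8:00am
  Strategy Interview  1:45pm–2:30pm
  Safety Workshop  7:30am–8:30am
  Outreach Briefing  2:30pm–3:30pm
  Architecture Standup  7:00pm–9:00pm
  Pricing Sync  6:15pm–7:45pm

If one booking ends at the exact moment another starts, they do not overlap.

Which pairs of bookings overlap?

Architecture Standup & Pricing Sync, Safety Workshop & Sprint Demo

Check each pair: they overlap iff neither finishes before the other starts.
Sorted by start: Sprint Demo, Safety Workshop, Research Meeting, Strategy Interview, Outreach Briefing, Pricing Sync, Architecture Standup.
Safety Workshop starts before Sprint Demo ends → Sprint Demo and Safety Workshop overlap.
Research Meeting starts after Sprint Demo ends; Sprint Demo is clear from here.
Research Meeting starts after Safety Workshop ends; Safety Workshop is clear from here.
Strategy Interview starts after Research Meeting ends; Research Meeting is clear from here.
Outreach Briefing starts exactly when Strategy Interview ends (back-to-back, no overlap); Strategy Interview is clear from here.
Pricing Sync starts after Outreach Briefing ends; Outreach Briefing is clear from here.
Architecture Standup starts before Pricing Sync ends → Pricing Sync and Architecture Standup overlap.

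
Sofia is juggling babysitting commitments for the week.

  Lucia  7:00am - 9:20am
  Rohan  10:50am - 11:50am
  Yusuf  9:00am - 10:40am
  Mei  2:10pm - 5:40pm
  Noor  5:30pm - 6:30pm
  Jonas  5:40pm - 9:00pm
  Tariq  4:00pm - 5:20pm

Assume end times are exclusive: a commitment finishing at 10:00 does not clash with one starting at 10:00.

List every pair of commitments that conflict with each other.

Jonas & Noor, Lucia & Yusuf, Mei & Noor, Mei & Tariq

Sorted by start: Lucia, Yusuf, Rohan, Mei, Tariq, Noor, Jonas.
Yusuf starts before Lucia ends → Lucia and Yusuf overlap.
Rohan starts after Lucia ends — done with Lucia.
Rohan starts after Yusuf ends — done with Yusuf.
Mei starts after Rohan ends — done with Rohan.
Tariq starts before Mei ends → Mei and Tariq overlap.
Noor starts before Mei ends → Mei and Noor overlap.
Jonas starts exactly when Mei ends (back-to-back, no overlap).
Noor starts after Tariq ends — done with Tariq.
Jonas starts before Noor ends → Noor and Jonas overlap.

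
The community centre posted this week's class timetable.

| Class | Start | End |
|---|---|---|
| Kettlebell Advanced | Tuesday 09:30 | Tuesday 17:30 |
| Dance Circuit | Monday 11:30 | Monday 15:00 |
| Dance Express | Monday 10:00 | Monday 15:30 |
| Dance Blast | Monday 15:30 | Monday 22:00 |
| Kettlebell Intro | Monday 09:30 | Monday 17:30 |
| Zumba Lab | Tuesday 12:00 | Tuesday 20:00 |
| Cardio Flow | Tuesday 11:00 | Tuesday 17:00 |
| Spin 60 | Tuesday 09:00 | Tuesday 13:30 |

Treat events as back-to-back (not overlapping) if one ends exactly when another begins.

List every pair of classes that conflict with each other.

Cardio Flow & Kettlebell Advanced, Cardio Flow & Spin 60, Cardio Flow & Zumba Lab, Dance Blast & Kettlebell Intro, Dance Circuit & Dance Express, Dance Circuit & Kettlebell Intro, Dance Express & Kettlebell Intro, Kettlebell Advanced & Spin 60, Kettlebell Advanced & Zumba Lab, Spin 60 & Zumba Lab

Sorted by start: Kettlebell Intro, Dance Express, Dance Circuit, Dance Blast, Spin 60, Kettlebell Advanced, Cardio Flow, Zumba Lab.
Dance Express starts before Kettlebell Intro ends → Kettlebell Intro and Dance Express overlap.
Dance Circuit starts before Kettlebell Intro ends → Kettlebell Intro and Dance Circuit overlap.
Dance Blast starts before Kettlebell Intro ends → Kettlebell Intro and Dance Blast overlap.
Spin 60 starts after Kettlebell Intro ends, so nothing later overlaps Kettlebell Intro either.
Dance Circuit starts before Dance Express ends → Dance Express and Dance Circuit overlap.
Dance Blast starts exactly when Dance Express ends (back-to-back, no overlap), so nothing later overlaps Dance Express either.
Dance Blast starts after Dance Circuit ends, so nothing later overlaps Dance Circuit either.
Spin 60 starts after Dance Blast ends, so nothing later overlaps Dance Blast either.
Kettlebell Advanced starts before Spin 60 ends → Spin 60 and Kettlebell Advanced overlap.
Cardio Flow starts before Spin 60 ends → Spin 60 and Cardio Flow overlap.
Zumba Lab starts before Spin 60 ends → Spin 60 and Zumba Lab overlap.
Cardio Flow starts before Kettlebell Advanced ends → Kettlebell Advanced and Cardio Flow overlap.
Zumba Lab starts before Kettlebell Advanced ends → Kettlebell Advanced and Zumba Lab overlap.
Zumba Lab starts before Cardio Flow ends → Cardio Flow and Zumba Lab overlap.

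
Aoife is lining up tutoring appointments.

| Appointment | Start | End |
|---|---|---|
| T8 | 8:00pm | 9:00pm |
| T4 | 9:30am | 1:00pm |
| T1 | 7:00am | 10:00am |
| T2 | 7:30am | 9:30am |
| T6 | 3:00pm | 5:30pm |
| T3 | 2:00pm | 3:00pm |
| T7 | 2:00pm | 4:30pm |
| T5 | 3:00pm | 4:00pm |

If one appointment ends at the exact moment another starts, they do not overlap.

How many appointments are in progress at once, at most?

Sweep the timeline, counting +1 at each start and −1 at each end (ends before starts at a tie):
7:00am start T1 → 1
7:30am start T2 → 2
9:30am end T2 → 1
9:30am start T4 → 2
10:00am end T1 → 1
1:00pm end T4 → 0
2:00pm start T3 → 1
2:00pm start T7 → 2
3:00pm end T3 → 1
3:00pm start T5 → 2
3:00pm start T6 → 3
4:00pm end T5 → 2
4:30pm end T7 → 1
5:30pm end T6 → 0
8:00pm start T8 → 1
9:00pm end T8 → 0
Peak is 3, at 3:00pm (T5, T6, T7).

3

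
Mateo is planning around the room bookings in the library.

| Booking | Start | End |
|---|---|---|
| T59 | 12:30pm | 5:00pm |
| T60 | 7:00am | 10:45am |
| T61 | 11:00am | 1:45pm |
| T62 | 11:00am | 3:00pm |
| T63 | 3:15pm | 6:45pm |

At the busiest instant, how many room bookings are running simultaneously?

3

Sort all start/end points and keep a running count:
7:00am start T60 → 1
10:45am end T60 → 0
11:00am start T61 → 1
11:00am start T62 → 2
12:30pm start T59 → 3
1:45pm end T61 → 2
3:00pm end T62 → 1
3:15pm start T63 → 2
5:00pm end T59 → 1
6:45pm end T63 → 0
Peak is 3, at 12:30pm (T59, T61, T62).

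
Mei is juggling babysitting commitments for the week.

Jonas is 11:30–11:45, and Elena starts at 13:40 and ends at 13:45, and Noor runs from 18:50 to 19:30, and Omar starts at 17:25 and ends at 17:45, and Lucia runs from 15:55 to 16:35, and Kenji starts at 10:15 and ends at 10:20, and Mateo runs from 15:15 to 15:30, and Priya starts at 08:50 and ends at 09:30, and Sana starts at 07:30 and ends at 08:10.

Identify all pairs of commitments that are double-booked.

no overlapping pairs

Sorted by start: Sana, Priya, Kenji, Jonas, Elena, Mateo, Lucia, Omar, Noor.
Priya starts after Sana ends, so Sana has no further overlaps.
Kenji starts after Priya ends, so Priya has no further overlaps.
Jonas starts after Kenji ends, so Kenji has no further overlaps.
Elena starts after Jonas ends, so Jonas has no further overlaps.
Mateo starts after Elena ends, so Elena has no further overlaps.
Lucia starts after Mateo ends, so Mateo has no further overlaps.
Omar starts after Lucia ends, so Lucia has no further overlaps.
Noor starts after Omar ends.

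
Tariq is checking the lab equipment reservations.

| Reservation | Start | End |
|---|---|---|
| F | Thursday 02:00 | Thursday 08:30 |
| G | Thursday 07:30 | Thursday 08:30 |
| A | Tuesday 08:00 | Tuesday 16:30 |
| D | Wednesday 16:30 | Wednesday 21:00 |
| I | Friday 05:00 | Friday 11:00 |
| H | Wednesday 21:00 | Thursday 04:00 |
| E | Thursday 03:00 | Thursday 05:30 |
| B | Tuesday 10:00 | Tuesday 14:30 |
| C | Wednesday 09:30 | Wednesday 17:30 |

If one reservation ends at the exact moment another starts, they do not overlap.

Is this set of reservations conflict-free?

No

Sorted by start: A, B, C, D, H, F, E, G, I.
B starts before A ends → A and B overlap.
That's a conflict, so the schedule is not conflict-free.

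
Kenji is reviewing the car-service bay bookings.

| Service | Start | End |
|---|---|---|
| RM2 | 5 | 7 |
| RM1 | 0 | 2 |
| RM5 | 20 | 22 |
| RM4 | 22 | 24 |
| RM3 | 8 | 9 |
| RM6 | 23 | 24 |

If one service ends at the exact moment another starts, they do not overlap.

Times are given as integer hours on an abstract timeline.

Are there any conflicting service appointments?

Two intervals overlap when each starts before the other ends.
Sorted by start: RM1, RM2, RM3, RM5, RM4, RM6.
RM2 starts after RM1 ends — done with RM1.
RM3 starts after RM2 ends — done with RM2.
RM5 starts after RM3 ends — done with RM3.
RM4 starts exactly when RM5 ends (back-to-back, no overlap) — done with RM5.
RM6 starts before RM4 ends → RM4 and RM6 overlap.
That's a conflict, so the schedule is not conflict-free.

Yes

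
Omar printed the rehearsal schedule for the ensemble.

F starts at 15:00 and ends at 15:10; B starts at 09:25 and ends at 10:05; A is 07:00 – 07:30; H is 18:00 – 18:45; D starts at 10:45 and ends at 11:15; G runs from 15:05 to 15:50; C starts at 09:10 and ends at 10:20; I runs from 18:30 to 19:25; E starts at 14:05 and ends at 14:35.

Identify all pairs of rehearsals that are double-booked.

B & C, F & G, H & I

Check each pair: they overlap iff neither finishes before the other starts.
Sorted by start: A, C, B, D, E, F, G, H, I.
C starts after A ends, so A has no further overlaps.
B starts before C ends → C and B overlap.
D starts after C ends, so C has no further overlaps.
D starts after B ends, so B has no further overlaps.
E starts after D ends, so D has no further overlaps.
F starts after E ends, so E has no further overlaps.
G starts before F ends → F and G overlap.
H starts after F ends, so F has no further overlaps.
H starts after G ends, so G has no further overlaps.
I starts before H ends → H and I overlap.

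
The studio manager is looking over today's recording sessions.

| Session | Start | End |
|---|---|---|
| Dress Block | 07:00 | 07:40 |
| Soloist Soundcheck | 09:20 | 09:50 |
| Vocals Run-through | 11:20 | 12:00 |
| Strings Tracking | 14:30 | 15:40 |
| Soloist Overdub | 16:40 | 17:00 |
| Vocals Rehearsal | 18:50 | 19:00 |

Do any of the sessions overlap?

Sorted by start: Dress Block, Soloist Soundcheck, Vocals Run-through, Strings Tracking, Soloist Overdub, Vocals Rehearsal.
Soloist Soundcheck starts after Dress Block ends, so nothing later overlaps Dress Block either.
Vocals Run-through starts after Soloist Soundcheck ends, so nothing later overlaps Soloist Soundcheck either.
Strings Tracking starts after Vocals Run-through ends, so nothing later overlaps Vocals Run-through either.
Soloist Overdub starts after Strings Tracking ends, so nothing later overlaps Strings Tracking either.
Vocals Rehearsal starts after Soloist Overdub ends.
Every pair is clear; the schedule has no overlaps.

No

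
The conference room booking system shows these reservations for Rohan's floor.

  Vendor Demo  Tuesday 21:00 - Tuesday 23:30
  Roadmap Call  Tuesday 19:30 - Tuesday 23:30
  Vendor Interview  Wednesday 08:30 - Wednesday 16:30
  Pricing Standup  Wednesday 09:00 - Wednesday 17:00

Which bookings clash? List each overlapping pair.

Two intervals overlap when each starts before the other ends.
Sorted by start: Roadmap Call, Vendor Demo, Vendor Interview, Pricing Standup.
Vendor Demo starts before Roadmap Call ends → Roadmap Call and Vendor Demo overlap.
Vendor Interview starts after Roadmap Call ends, so Roadmap Call has no further overlaps.
Vendor Interview starts after Vendor Demo ends, so Vendor Demo has no further overlaps.
Pricing Standup starts before Vendor Interview ends → Vendor Interview and Pricing Standup overlap.

Pricing Standup & Vendor Interview, Roadmap Call & Vendor Demo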